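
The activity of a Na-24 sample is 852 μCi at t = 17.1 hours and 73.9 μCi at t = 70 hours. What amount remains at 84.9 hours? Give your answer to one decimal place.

37.1 μCi

Over Δt = 70 − 17.1 = 52.9 hours, the level fell by a factor of 852/73.9 ≈ 11.529.
n = log₂(11.529) ≈ 3.5272 half-lives, so t½ = 52.9/3.5272 ≈ 14.998 hours.
From t = 70 to t = 84.9: 73.9 × (1/2)^((84.9−70)/14.998) ≈ 37.117 μCi.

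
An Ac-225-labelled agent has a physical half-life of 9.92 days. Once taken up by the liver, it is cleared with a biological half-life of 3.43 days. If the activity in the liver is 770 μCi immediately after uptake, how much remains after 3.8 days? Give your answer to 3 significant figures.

1/t_eff = 1/t_phys + 1/t_biol = 1/9.92 + 1/3.43 = 0.39235 per day.
t_eff = 9.92 × 3.43 / (9.92 + 3.43) ≈ 2.5487 days.
Remaining = 770 × (1/2)^(3.8/2.5487) = 770 × (1/2)^1.4909 ≈ 273.95 μCi.

274 μCi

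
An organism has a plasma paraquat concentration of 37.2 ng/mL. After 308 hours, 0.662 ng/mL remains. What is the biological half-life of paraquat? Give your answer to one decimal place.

A/A₀ = 0.662/37.2 ≈ 0.017796.
n = log₂(56.193) ≈ 5.8123 half-lives elapsed in 308 hours.
t½ = 308/5.8123 ≈ 52.991 hours.

53.0 hours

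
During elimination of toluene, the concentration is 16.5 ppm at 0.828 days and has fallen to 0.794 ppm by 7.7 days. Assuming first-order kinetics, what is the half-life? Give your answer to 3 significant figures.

Over Δt = 7.7 − 0.828 = 6.872 days, the level fell by a factor of 16.5/0.794 ≈ 20.781.
n = log₂(20.781) ≈ 4.3772 half-lives, so t½ = 6.872/4.3772 ≈ 1.57 days.

1.57 days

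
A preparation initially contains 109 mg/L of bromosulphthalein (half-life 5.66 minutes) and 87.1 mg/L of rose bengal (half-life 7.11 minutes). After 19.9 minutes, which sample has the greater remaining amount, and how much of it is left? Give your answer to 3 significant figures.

bromosulphthalein: 109 × (1/2)^3.5159 ≈ 9.5287 mg/L.
rose bengal: 87.1 × (1/2)^2.7989 ≈ 12.516 mg/L.
Rose bengal has more remaining, at ≈ 12.516 mg/L.

rose bengal, 12.5 mg/L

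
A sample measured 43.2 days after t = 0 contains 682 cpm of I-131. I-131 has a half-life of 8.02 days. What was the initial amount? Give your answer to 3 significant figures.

Number of half-lives elapsed: n = 43.2/8.02 ≈ 5.3865.
A₀ = A × 2^n = 682 × 2^5.3865 = 682 × 41.832 ≈ 28529 cpm.

28500 cpm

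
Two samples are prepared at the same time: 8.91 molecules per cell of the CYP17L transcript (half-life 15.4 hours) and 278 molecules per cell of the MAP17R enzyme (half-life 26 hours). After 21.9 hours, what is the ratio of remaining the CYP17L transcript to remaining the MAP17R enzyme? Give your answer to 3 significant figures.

CYP17L transcript: 8.91 × (1/2)^(21.9/15.4) = 8.91 × (1/2)^1.4221 ≈ 3.325 molecules per cell.
MAP17R enzyme: 278 × (1/2)^(21.9/26) = 278 × (1/2)^0.84231 ≈ 155.05 molecules per cell.
Ratio ≈ 3.325 / 155.05 ≈ 0.021444.

0.0214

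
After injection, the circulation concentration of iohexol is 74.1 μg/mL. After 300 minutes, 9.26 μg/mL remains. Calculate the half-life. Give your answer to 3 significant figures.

A/A₀ = 9.26/74.1 ≈ 0.12497.
n = log₂(8.0022) ≈ 3.0004 half-lives elapsed in 300 minutes.
t½ = 300/3.0004 ≈ 99.987 minutes.

100 minutes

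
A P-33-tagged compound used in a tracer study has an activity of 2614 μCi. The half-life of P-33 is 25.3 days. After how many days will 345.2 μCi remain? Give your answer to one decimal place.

Fraction remaining = 345.2/2614 ≈ 0.13206.
n = log₂(2614/345.2) = ln(7.5724)/ln 2 ≈ 2.9208 half-lives.
t = n × t½ = 2.9208 × 25.3 ≈ 73.895 days.

73.9 days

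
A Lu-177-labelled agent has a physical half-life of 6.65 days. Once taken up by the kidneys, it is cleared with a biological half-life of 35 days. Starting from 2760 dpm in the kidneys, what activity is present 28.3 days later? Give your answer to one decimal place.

1/t_eff = 1/t_phys + 1/t_biol = 1/6.65 + 1/35 = 0.17895 per day.
t_eff = 6.65 × 35 / (6.65 + 35) ≈ 5.5882 days.
Remaining = 2760 × (1/2)^(28.3/5.5882) = 2760 × (1/2)^5.0642 ≈ 82.495 dpm.

82.5 dpm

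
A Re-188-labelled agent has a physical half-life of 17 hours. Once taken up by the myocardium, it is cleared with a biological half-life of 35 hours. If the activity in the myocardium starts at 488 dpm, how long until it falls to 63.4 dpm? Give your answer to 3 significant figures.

1/t_eff = 1/t_phys + 1/t_biol = 1/17 + 1/35 = 0.087395 per hour.
t_eff = 17 × 35 / (17 + 35) ≈ 11.442 hours.
n = log₂(488/63.4) ≈ 2.9443; t = 2.9443 × 11.442 ≈ 33.69 hours.

33.7 hours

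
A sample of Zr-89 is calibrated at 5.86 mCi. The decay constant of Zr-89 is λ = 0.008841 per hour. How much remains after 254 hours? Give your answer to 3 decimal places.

0.620 mCi

t½ = ln 2 / λ = 0.69315 / 0.008841 ≈ 78.401 hours.
Number of half-lives: n = 254/78.401 ≈ 3.2397.
Remaining = 5.86 × (1/2)^3.2397 = 5.86 × 0.10586 ≈ 0.62035 mCi.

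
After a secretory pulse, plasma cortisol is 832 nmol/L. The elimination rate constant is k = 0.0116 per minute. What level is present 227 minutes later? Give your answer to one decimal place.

t½ = ln 2 / k = 0.69315 / 0.0116 ≈ 59.754 minutes.
Number of half-lives: n = 227/59.754 ≈ 3.7989.
Remaining = 832 × (1/2)^3.7989 = 832 × 0.071848 ≈ 59.778 nmol/L.

59.8 nmol/L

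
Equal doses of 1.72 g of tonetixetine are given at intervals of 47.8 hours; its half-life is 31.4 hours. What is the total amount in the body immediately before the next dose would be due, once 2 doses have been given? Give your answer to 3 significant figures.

The 2 doses were given 95.6, 47.8 hours ago.
Total = 1.72·(1/2)^(95.6/31.4) + 1.72·(1/2)^(47.8/31.4)
      = 0.20846 + 0.59879 ≈ 0.80724 g.

0.807 g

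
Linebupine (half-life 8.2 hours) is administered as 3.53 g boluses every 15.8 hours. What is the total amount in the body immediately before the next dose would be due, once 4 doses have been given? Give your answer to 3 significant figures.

1.25 g

The 4 doses were given 63.2, 47.4, 31.6, 15.8 hours ago.
Total = 3.53·(1/2)^(63.2/8.2) + 3.53·(1/2)^(47.4/8.2) + 3.53·(1/2)^(31.6/8.2) + 3.53·(1/2)^(15.8/8.2)
      = 0.01689 + 0.064221 + 0.24418 + 0.92841 ≈ 1.2537 g.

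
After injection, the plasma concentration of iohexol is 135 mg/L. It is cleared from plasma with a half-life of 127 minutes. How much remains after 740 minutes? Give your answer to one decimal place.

Number of half-lives: n = 740/127 ≈ 5.8268.
Remaining = 135 × (1/2)^5.8268 = 135 × 0.017618 ≈ 2.3785 mg/L.

2.4 mg/L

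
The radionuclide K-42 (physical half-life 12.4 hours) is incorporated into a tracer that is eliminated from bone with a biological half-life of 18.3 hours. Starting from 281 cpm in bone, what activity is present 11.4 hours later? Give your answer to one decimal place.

1/t_eff = 1/t_phys + 1/t_biol = 1/12.4 + 1/18.3 = 0.13529 per hour.
t_eff = 12.4 × 18.3 / (12.4 + 18.3) ≈ 7.3915 hours.
Remaining = 281 × (1/2)^(11.4/7.3915) = 281 × (1/2)^1.5423 ≈ 96.478 cpm.

96.5 cpm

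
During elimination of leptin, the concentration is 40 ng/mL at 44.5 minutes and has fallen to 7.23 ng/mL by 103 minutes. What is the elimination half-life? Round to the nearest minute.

Over Δt = 103 − 44.5 = 58.5 minutes, the level fell by a factor of 40/7.23 ≈ 5.5325.
n = log₂(5.5325) ≈ 2.4679 half-lives, so t½ = 58.5/2.4679 ≈ 23.704 minutes.

24 minutes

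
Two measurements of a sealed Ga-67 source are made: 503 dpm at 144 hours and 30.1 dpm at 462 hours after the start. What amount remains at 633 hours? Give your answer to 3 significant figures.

6.62 dpm

Over Δt = 462 − 144 = 318 hours, the level fell by a factor of 503/30.1 ≈ 16.711.
n = log₂(16.711) ≈ 4.0627 half-lives, so t½ = 318/4.0627 ≈ 78.273 hours.
From t = 462 to t = 633: 30.1 × (1/2)^((633−462)/78.273) ≈ 6.6209 dpm.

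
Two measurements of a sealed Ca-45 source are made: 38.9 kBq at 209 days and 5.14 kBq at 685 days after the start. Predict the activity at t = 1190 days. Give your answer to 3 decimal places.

Over Δt = 685 − 209 = 476 days, the level fell by a factor of 38.9/5.14 ≈ 7.5681.
n = log₂(7.5681) ≈ 2.9199 half-lives, so t½ = 476/2.9199 ≈ 163.02 days.
From t = 685 to t = 1190: 5.14 × (1/2)^((1190−685)/163.02) ≈ 0.60038 kBq.

0.600 kBq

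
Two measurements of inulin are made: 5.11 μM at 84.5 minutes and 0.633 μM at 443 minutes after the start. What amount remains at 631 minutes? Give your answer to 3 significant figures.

0.212 μM

Over Δt = 443 − 84.5 = 358.5 minutes, the level fell by a factor of 5.11/0.633 ≈ 8.0727.
n = log₂(8.0727) ≈ 3.013 half-lives, so t½ = 358.5/3.013 ≈ 118.98 minutes.
From t = 443 to t = 631: 0.633 × (1/2)^((631−443)/118.98) ≈ 0.21172 μM.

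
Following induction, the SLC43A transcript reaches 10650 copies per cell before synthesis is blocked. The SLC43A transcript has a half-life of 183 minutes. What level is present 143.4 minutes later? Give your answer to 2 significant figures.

6200 copies per cell

Number of half-lives: n = 143.4/183 ≈ 0.78361.
Remaining = 10650 × (1/2)^0.78361 = 10650 × 0.58091 ≈ 6186.7 copies per cell.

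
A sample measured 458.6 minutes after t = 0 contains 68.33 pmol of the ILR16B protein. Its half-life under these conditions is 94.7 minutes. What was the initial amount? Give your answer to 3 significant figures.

Number of half-lives elapsed: n = 458.6/94.7 ≈ 4.8427.
A₀ = A × 2^n = 68.33 × 2^4.8427 = 68.33 × 28.694 ≈ 1960.6 pmol.

1960 pmol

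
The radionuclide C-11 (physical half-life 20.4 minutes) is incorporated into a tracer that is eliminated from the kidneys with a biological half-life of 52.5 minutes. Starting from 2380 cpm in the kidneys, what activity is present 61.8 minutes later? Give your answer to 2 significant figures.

1/t_eff = 1/t_phys + 1/t_biol = 1/20.4 + 1/52.5 = 0.068067 per minute.
t_eff = 20.4 × 52.5 / (20.4 + 52.5) ≈ 14.691 minutes.
Remaining = 2380 × (1/2)^(61.8/14.691) = 2380 × (1/2)^4.2066 ≈ 128.91 cpm.

130 cpm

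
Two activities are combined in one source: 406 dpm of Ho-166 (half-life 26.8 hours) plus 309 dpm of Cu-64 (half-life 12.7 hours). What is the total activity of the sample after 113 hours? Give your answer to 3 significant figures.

22.5 dpm

Ho-166: 406 × (1/2)^(113/26.8) = 406 × (1/2)^4.2164 ≈ 21.84 dpm.
Cu-64: 309 × (1/2)^(113/12.7) = 309 × (1/2)^8.8976 ≈ 0.64789 dpm.
Total = 21.84 + 0.64789 ≈ 22.488 dpm.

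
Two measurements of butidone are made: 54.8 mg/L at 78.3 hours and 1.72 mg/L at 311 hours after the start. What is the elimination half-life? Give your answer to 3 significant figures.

Over Δt = 311 − 78.3 = 232.7 hours, the level fell by a factor of 54.8/1.72 ≈ 31.86.
n = log₂(31.86) ≈ 4.9937 half-lives, so t½ = 232.7/4.9937 ≈ 46.599 hours.

46.6 hours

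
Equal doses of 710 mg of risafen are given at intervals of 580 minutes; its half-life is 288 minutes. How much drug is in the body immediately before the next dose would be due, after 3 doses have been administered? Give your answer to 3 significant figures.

The 3 doses were given 1740, 1160, 580 minutes ago.
Total = 710·(1/2)^(1740/288) + 710·(1/2)^(1160/288) + 710·(1/2)^(580/288)
      = 10.778 + 43.529 + 175.8 ≈ 230.11 mg.

230 mg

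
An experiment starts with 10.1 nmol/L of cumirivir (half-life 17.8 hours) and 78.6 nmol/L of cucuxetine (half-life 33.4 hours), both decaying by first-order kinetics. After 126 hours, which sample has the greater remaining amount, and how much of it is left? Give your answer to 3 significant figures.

cucuxetine, 5.75 nmol/L

cumirivir: 10.1 × (1/2)^7.0787 ≈ 0.07472 nmol/L.
cucuxetine: 78.6 × (1/2)^3.7725 ≈ 5.7518 nmol/L.
Cucuxetine has more remaining, at ≈ 5.7518 nmol/L.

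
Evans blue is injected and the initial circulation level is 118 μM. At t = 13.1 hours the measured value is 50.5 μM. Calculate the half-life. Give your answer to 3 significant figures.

A/A₀ = 50.5/118 ≈ 0.42797.
n = log₂(2.3366) ≈ 1.2244 half-lives elapsed in 13.1 hours.
t½ = 13.1/1.2244 ≈ 10.699 hours.

10.7 hours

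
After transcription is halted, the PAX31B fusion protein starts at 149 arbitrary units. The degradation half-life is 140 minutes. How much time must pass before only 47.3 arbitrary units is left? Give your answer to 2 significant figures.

Fraction remaining = 47.3/149 ≈ 0.31745.
n = log₂(149/47.3) = ln(3.1501)/ln 2 ≈ 1.6554 half-lives.
t = n × t½ = 1.6554 × 140 ≈ 231.76 minutes.

230 minutes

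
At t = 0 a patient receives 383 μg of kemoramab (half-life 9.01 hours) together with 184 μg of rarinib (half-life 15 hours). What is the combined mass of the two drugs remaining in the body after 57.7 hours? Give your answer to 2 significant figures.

17 μg

kemoramab: 383 × (1/2)^(57.7/9.01) = 383 × (1/2)^6.404 ≈ 4.5228 μg.
rarinib: 184 × (1/2)^(57.7/15) = 184 × (1/2)^3.8467 ≈ 12.79 μg.
Total = 4.5228 + 12.79 ≈ 17.312 μg.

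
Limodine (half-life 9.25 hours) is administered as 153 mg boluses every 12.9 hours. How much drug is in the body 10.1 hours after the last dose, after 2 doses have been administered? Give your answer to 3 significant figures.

99.1 mg

The 2 doses were given 23, 10.1 hours ago.
Total = 153·(1/2)^(23/9.25) + 153·(1/2)^(10.1/9.25)
      = 27.301 + 71.779 ≈ 99.081 mg.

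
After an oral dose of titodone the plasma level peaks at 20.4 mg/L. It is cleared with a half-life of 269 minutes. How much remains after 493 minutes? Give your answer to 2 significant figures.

5.7 mg/L

Number of half-lives: n = 493/269 ≈ 1.8327.
Remaining = 20.4 × (1/2)^1.8327 = 20.4 × 0.28074 ≈ 5.727 mg/L.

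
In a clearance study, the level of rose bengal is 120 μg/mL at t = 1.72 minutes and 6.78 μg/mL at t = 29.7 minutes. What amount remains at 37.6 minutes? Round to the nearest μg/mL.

3 μg/mL

Over Δt = 29.7 − 1.72 = 27.98 minutes, the level fell by a factor of 120/6.78 ≈ 17.699.
n = log₂(17.699) ≈ 4.1456 half-lives, so t½ = 27.98/4.1456 ≈ 6.7493 minutes.
From t = 29.7 to t = 37.6: 6.78 × (1/2)^((37.6−29.7)/6.7493) ≈ 3.0122 μg/mL.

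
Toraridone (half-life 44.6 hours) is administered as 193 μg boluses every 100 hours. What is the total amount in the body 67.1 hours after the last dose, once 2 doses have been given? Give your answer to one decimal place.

The 2 doses were given 167.1, 67.1 hours ago.
Total = 193·(1/2)^(167.1/44.6) + 193·(1/2)^(67.1/44.6)
      = 14.378 + 68.024 ≈ 82.402 μg.

82.4 μg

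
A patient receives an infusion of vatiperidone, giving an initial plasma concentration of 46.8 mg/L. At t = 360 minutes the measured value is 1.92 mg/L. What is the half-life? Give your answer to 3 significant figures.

A/A₀ = 1.92/46.8 ≈ 0.041026.
n = log₂(24.375) ≈ 4.6073 half-lives elapsed in 360 minutes.
t½ = 360/4.6073 ≈ 78.136 minutes.

78.1 minutes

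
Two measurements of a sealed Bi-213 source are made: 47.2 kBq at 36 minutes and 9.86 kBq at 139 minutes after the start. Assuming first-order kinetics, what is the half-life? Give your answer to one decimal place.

45.6 minutes

Over Δt = 139 − 36 = 103 minutes, the level fell by a factor of 47.2/9.86 ≈ 4.787.
n = log₂(4.787) ≈ 2.2591 half-lives, so t½ = 103/2.2591 ≈ 45.593 minutes.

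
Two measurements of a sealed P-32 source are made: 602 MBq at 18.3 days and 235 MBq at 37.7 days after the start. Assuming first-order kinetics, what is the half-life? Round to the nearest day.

14 days

Over Δt = 37.7 − 18.3 = 19.4 days, the level fell by a factor of 602/235 ≈ 2.5617.
n = log₂(2.5617) ≈ 1.3571 half-lives, so t½ = 19.4/1.3571 ≈ 14.295 days.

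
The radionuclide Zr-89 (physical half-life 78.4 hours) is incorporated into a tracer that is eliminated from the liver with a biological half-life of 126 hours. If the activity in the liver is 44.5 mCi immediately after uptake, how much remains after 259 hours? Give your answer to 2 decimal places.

1.08 mCi

1/t_eff = 1/t_phys + 1/t_biol = 1/78.4 + 1/126 = 0.020692 per hour.
t_eff = 78.4 × 126 / (78.4 + 126) ≈ 48.329 hours.
Remaining = 44.5 × (1/2)^(259/48.329) = 44.5 × (1/2)^5.3591 ≈ 1.0842 mCi.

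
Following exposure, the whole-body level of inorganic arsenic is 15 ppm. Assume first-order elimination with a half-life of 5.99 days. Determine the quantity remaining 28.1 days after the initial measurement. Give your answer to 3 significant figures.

Number of half-lives: n = 28.1/5.99 ≈ 4.6912.
Remaining = 15 × (1/2)^4.6912 = 15 × 0.03871 ≈ 0.58065 ppm.

0.581 ppm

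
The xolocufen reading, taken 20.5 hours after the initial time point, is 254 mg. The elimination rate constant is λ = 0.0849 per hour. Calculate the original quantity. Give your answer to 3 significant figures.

t½ = ln 2 / λ = 0.69315 / 0.0849 ≈ 8.1643 hours.
Number of half-lives elapsed: n = 20.5/8.1643 ≈ 2.5109.
A₀ = A × 2^n = 254 × 2^2.5109 = 254 × 5.6999 ≈ 1447.8 mg.

1450 mg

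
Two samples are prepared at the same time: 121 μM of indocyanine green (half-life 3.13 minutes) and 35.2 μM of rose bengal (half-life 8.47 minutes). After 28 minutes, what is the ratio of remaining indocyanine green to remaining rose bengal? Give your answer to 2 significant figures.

0.069

indocyanine green: 121 × (1/2)^(28/3.13) = 121 × (1/2)^8.9457 ≈ 0.24539 μM.
rose bengal: 35.2 × (1/2)^(28/8.47) = 35.2 × (1/2)^3.3058 ≈ 3.5596 μM.
Ratio ≈ 0.24539 / 3.5596 ≈ 0.068939.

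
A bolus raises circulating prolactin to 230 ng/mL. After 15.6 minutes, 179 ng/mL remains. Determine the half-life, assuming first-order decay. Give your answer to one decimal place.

A/A₀ = 179/230 ≈ 0.77826.
n = log₂(1.2849) ≈ 0.36167 half-lives elapsed in 15.6 minutes.
t½ = 15.6/0.36167 ≈ 43.133 minutes.

43.1 minutes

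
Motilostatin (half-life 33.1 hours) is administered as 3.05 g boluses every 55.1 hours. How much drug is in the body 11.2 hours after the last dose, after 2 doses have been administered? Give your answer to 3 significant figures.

3.17 g

The 2 doses were given 66.3, 11.2 hours ago.
Total = 3.05·(1/2)^(66.3/33.1) + 3.05·(1/2)^(11.2/33.1)
      = 0.7609 + 2.4124 ≈ 3.1733 g.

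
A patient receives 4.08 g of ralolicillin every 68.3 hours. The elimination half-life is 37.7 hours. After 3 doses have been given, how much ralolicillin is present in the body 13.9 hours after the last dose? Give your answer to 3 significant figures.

4.32 g

The 3 doses were given 150.5, 82.2, 13.9 hours ago.
Total = 4.08·(1/2)^(150.5/37.7) + 4.08·(1/2)^(82.2/37.7) + 4.08·(1/2)^(13.9/37.7)
      = 0.25641 + 0.90013 + 3.1599 ≈ 4.3164 g.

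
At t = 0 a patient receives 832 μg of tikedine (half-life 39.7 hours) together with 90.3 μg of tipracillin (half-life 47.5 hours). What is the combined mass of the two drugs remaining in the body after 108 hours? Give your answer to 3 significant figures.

145 μg

tikedine: 832 × (1/2)^(108/39.7) = 832 × (1/2)^2.7204 ≈ 126.24 μg.
tipracillin: 90.3 × (1/2)^(108/47.5) = 90.3 × (1/2)^2.2737 ≈ 18.674 μg.
Total = 126.24 + 18.674 ≈ 144.92 μg.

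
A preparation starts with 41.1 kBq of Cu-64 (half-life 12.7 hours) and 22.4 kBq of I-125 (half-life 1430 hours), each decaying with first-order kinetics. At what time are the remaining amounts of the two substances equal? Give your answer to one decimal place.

11.2 hours

Set 41.1·(1/2)^(t/12.7) = 22.4·(1/2)^(t/1430).
Taking log₂: log₂(41.1/22.4) = t·(1/12.7 − 1/1430).
log₂(1.8348) = 0.87564; 1/12.7 − 1/1430 = 0.078041.
t = 0.87564 / 0.078041 ≈ 11.22 hours.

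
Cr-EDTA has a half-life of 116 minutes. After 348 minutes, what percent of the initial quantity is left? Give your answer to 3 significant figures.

n = 348/116 ≈ 3 half-lives.
Fraction remaining = (1/2)^3 ≈ 0.125, i.e. 12.5%.

12.5%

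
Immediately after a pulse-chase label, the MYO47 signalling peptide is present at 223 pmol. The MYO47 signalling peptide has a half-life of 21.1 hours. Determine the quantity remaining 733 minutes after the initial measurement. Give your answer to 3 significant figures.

149 pmol

Convert the elapsed time: 733 minutes = 12.2167 hours.
Number of half-lives: n = 12.2167/21.1 ≈ 0.57899.
Remaining = 223 × (1/2)^0.57899 = 223 × 0.66943 ≈ 149.28 pmol.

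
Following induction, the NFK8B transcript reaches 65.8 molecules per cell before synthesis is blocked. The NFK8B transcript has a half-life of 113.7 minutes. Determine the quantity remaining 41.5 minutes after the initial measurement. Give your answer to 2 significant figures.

51 molecules per cell

Number of half-lives: n = 41.5/113.7 ≈ 0.365.
Remaining = 65.8 × (1/2)^0.365 = 65.8 × 0.77647 ≈ 51.092 molecules per cell.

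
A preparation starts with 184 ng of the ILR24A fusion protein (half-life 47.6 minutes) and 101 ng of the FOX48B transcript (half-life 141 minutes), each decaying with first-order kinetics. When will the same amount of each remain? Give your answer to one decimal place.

62.2 minutes

Set 184·(1/2)^(t/47.6) = 101·(1/2)^(t/141).
Taking log₂: log₂(184/101) = t·(1/47.6 − 1/141).
log₂(1.8218) = 0.86535; 1/47.6 − 1/141 = 0.013916.
t = 0.86535 / 0.013916 ≈ 62.183 minutes.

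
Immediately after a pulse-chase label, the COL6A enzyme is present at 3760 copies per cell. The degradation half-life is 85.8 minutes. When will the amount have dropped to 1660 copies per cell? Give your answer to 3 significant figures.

101 minutes

Fraction remaining = 1660/3760 ≈ 0.44149.
n = log₂(3760/1660) = ln(2.2651)/ln 2 ≈ 1.1795 half-lives.
t = n × t½ = 1.1795 × 85.8 ≈ 101.21 minutes.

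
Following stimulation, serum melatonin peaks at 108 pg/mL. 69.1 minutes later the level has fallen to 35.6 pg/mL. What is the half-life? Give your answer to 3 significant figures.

A/A₀ = 35.6/108 ≈ 0.32963.
n = log₂(3.0337) ≈ 1.6011 half-lives elapsed in 69.1 minutes.
t½ = 69.1/1.6011 ≈ 43.158 minutes.

43.2 minutes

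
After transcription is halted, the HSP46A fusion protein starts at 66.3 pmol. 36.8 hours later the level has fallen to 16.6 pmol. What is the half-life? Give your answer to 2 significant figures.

18 hours

A/A₀ = 16.6/66.3 ≈ 0.25038.
n = log₂(3.994) ≈ 1.9978 half-lives elapsed in 36.8 hours.
t½ = 36.8/1.9978 ≈ 18.42 hours.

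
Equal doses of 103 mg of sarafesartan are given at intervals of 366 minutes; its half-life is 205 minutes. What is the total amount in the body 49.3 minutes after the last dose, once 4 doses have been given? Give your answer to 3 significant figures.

122 mg

The 4 doses were given 1147.3, 781.3, 415.3, 49.3 minutes ago.
Total = 103·(1/2)^(1147.3/205) + 103·(1/2)^(781.3/205) + 103·(1/2)^(415.3/205) + 103·(1/2)^(49.3/205)
      = 2.1286 + 7.3375 + 25.293 + 87.185 ≈ 121.94 mg.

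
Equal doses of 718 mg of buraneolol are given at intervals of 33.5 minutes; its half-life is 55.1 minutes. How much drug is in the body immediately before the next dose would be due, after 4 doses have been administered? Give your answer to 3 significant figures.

The 4 doses were given 134, 100.5, 67, 33.5 minutes ago.
Total = 718·(1/2)^(134/55.1) + 718·(1/2)^(100.5/55.1) + 718·(1/2)^(67/55.1) + 718·(1/2)^(33.5/55.1)
      = 133.06 + 202.8 + 309.09 + 471.09 ≈ 1116 mg.

1120 mg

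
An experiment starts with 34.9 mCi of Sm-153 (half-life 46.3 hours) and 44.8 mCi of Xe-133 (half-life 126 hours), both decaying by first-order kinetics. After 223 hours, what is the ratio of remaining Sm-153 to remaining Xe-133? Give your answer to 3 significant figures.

0.0943

Sm-153: 34.9 × (1/2)^(223/46.3) = 34.9 × (1/2)^4.8164 ≈ 1.2386 mCi.
Xe-133: 44.8 × (1/2)^(223/126) = 44.8 × (1/2)^1.7698 ≈ 13.137 mCi.
Ratio ≈ 1.2386 / 13.137 ≈ 0.094284.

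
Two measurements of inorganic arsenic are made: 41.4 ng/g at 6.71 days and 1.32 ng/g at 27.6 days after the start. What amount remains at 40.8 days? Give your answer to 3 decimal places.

Over Δt = 27.6 − 6.71 = 20.89 days, the level fell by a factor of 41.4/1.32 ≈ 31.364.
n = log₂(31.364) ≈ 4.971 half-lives, so t½ = 20.89/4.971 ≈ 4.2024 days.
From t = 27.6 to t = 40.8: 1.32 × (1/2)^((40.8−27.6)/4.2024) ≈ 0.14963 ng/g.

0.150 ng/g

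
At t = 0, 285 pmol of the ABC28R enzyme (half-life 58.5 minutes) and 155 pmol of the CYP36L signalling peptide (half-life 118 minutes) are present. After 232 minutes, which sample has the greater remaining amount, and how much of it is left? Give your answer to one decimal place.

CYP36L signalling peptide, 39.7 pmol

ABC28R enzyme: 285 × (1/2)^3.9658 ≈ 18.24 pmol.
CYP36L signalling peptide: 155 × (1/2)^1.9661 ≈ 39.671 pmol.
CYP36L signalling peptide has more remaining, at ≈ 39.671 pmol.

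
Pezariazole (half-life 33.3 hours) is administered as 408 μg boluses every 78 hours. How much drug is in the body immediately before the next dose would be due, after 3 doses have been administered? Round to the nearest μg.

99 μg

The 3 doses were given 234, 156, 78 hours ago.
Total = 408·(1/2)^(234/33.3) + 408·(1/2)^(156/33.3) + 408·(1/2)^(78/33.3)
      = 3.1283 + 15.865 + 80.453 ≈ 99.446 μg.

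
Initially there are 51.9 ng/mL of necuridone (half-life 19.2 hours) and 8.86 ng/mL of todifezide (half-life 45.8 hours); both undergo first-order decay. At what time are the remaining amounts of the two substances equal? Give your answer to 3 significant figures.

84.3 hours

Set 51.9·(1/2)^(t/19.2) = 8.86·(1/2)^(t/45.8).
Taking log₂: log₂(51.9/8.86) = t·(1/19.2 − 1/45.8).
log₂(5.8578) = 2.5504; 1/19.2 − 1/45.8 = 0.030249.
t = 2.5504 / 0.030249 ≈ 84.311 hours.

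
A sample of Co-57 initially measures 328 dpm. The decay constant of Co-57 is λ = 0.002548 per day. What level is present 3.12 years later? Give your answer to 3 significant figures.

18.0 dpm

t½ = ln 2 / λ = 0.69315 / 0.002548 ≈ 272.04 days.
Convert the elapsed time: 3.12 years = 1138.8 days.
Number of half-lives: n = 1138.8/272.04 ≈ 4.1862.
Remaining = 328 × (1/2)^4.1862 = 328 × 0.054932 ≈ 18.018 dpm.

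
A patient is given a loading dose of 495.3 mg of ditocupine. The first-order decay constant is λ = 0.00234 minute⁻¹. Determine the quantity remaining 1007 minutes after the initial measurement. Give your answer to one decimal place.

46.9 mg

t½ = ln 2 / λ = 0.69315 / 0.00234 ≈ 296.22 minutes.
Number of half-lives: n = 1007/296.22 ≈ 3.3995.
Remaining = 495.3 × (1/2)^3.3995 = 495.3 × 0.094763 ≈ 46.936 mg.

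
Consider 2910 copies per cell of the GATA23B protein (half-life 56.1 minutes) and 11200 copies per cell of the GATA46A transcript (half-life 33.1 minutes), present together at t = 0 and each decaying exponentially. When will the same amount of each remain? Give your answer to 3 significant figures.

Set 2910·(1/2)^(t/56.1) = 11200·(1/2)^(t/33.1).
Taking log₂: log₂(2910/11200) = t·(1/56.1 − 1/33.1).
log₂(0.25982) = -1.9444; 1/56.1 − 1/33.1 = -0.012386.
t = -1.9444 / -0.012386 ≈ 156.98 minutes.

157 minutes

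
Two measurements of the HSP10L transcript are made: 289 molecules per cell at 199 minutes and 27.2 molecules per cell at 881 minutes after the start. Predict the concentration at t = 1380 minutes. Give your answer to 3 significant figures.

4.83 molecules per cell

Over Δt = 881 − 199 = 682 minutes, the level fell by a factor of 289/27.2 ≈ 10.625.
n = log₂(10.625) ≈ 3.4094 half-lives, so t½ = 682/3.4094 ≈ 200.04 minutes.
From t = 881 to t = 1380: 27.2 × (1/2)^((1380−881)/200.04) ≈ 4.8265 molecules per cell.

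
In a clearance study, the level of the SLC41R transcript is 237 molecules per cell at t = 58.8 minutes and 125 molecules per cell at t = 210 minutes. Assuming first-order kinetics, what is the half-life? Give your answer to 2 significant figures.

160 minutes

Over Δt = 210 − 58.8 = 151.2 minutes, the level fell by a factor of 237/125 ≈ 1.896.
n = log₂(1.896) ≈ 0.92296 half-lives, so t½ = 151.2/0.92296 ≈ 163.82 minutes.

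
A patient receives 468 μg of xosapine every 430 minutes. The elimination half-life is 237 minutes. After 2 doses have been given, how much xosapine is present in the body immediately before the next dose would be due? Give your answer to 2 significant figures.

170 μg

The 2 doses were given 860, 430 minutes ago.
Total = 468·(1/2)^(860/237) + 468·(1/2)^(430/237)
      = 37.836 + 133.07 ≈ 170.9 μg.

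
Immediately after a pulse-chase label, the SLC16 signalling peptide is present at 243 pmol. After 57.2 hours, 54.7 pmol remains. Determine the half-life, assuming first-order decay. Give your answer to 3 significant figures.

A/A₀ = 54.7/243 ≈ 0.2251.
n = log₂(4.4424) ≈ 2.1513 half-lives elapsed in 57.2 hours.
t½ = 57.2/2.1513 ≈ 26.588 hours.

26.6 hours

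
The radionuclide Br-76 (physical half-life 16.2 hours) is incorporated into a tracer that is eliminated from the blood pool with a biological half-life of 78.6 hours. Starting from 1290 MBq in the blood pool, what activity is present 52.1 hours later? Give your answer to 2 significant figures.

88 MBq

1/t_eff = 1/t_phys + 1/t_biol = 1/16.2 + 1/78.6 = 0.074451 per hour.
t_eff = 16.2 × 78.6 / (16.2 + 78.6) ≈ 13.432 hours.
Remaining = 1290 × (1/2)^(52.1/13.432) = 1290 × (1/2)^3.8789 ≈ 87.685 MBq.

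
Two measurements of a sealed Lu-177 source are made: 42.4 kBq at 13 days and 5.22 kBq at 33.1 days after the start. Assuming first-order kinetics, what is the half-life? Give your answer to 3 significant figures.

6.65 days

Over Δt = 33.1 − 13 = 20.1 days, the level fell by a factor of 42.4/5.22 ≈ 8.1226.
n = log₂(8.1226) ≈ 3.0219 half-lives, so t½ = 20.1/3.0219 ≈ 6.6514 days.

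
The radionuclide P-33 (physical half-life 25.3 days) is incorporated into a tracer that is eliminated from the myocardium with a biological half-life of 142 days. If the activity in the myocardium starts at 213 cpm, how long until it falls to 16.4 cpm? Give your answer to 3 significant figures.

79.4 days

1/t_eff = 1/t_phys + 1/t_biol = 1/25.3 + 1/142 = 0.046568 per day.
t_eff = 25.3 × 142 / (25.3 + 142) ≈ 21.474 days.
n = log₂(213/16.4) ≈ 3.6991; t = 3.6991 × 21.474 ≈ 79.434 days.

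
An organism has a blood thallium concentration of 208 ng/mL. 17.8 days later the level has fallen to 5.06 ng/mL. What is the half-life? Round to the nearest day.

A/A₀ = 5.06/208 ≈ 0.024327.
n = log₂(41.107) ≈ 5.3613 half-lives elapsed in 17.8 days.
t½ = 17.8/5.3613 ≈ 3.3201 days.

3 days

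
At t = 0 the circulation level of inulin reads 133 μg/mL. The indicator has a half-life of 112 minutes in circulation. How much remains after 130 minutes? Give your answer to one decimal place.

59.5 μg/mL

Number of half-lives: n = 130/112 ≈ 1.1607.
Remaining = 133 × (1/2)^1.1607 = 133 × 0.44729 ≈ 59.49 μg/mL.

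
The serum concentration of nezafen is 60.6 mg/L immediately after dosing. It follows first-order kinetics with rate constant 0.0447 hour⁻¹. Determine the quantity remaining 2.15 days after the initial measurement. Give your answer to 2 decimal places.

t½ = ln 2 / λ = 0.69315 / 0.0447 ≈ 15.507 hours.
Convert the elapsed time: 2.15 days = 51.6 hours.
Number of half-lives: n = 51.6/15.507 ≈ 3.3276.
Remaining = 60.6 × (1/2)^3.3276 = 60.6 × 0.099607 ≈ 6.0362 mg/L.

6.04 mg/L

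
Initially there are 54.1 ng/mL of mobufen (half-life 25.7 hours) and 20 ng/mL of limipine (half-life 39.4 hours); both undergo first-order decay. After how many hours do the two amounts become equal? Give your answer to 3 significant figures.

106 hours

Set 54.1·(1/2)^(t/25.7) = 20·(1/2)^(t/39.4).
Taking log₂: log₂(54.1/20) = t·(1/25.7 − 1/39.4).
log₂(2.705) = 1.4356; 1/25.7 − 1/39.4 = 0.01353.
t = 1.4356 / 0.01353 ≈ 106.11 hours.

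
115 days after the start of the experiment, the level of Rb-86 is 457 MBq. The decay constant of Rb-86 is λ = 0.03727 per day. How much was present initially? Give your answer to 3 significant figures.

t½ = ln 2 / λ = 0.69315 / 0.03727 ≈ 18.598 days.
Number of half-lives elapsed: n = 115/18.598 ≈ 6.1835.
A₀ = A × 2^n = 457 × 2^6.1835 = 457 × 72.679 ≈ 33214 MBq.

33200 MBq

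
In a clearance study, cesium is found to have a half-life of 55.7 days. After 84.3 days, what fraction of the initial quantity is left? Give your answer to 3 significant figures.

n = 84.3/55.7 ≈ 1.5135 half-lives.
Fraction remaining = (1/2)^1.5135 ≈ 0.35027.

0.350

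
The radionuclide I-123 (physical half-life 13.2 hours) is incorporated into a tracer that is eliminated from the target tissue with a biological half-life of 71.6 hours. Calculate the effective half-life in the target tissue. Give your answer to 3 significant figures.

1/t_eff = 1/t_phys + 1/t_biol = 1/13.2 + 1/71.6 = 0.089724 per hour.
t_eff = 13.2 × 71.6 / (13.2 + 71.6) ≈ 11.145 hours.

11.1 hours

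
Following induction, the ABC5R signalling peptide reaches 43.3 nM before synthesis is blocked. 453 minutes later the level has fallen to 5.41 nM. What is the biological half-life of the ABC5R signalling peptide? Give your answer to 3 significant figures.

151 minutes

A/A₀ = 5.41/43.3 ≈ 0.12494.
n = log₂(8.0037) ≈ 3.0007 half-lives elapsed in 453 minutes.
t½ = 453/3.0007 ≈ 150.97 minutes.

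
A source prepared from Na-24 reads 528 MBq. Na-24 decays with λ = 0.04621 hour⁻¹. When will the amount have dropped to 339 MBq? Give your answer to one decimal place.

9.6 hours

t½ = ln 2 / λ = 0.69315 / 0.04621 ≈ 15 hours.
Fraction remaining = 339/528 ≈ 0.64205.
n = log₂(528/339) = ln(1.5575)/ln 2 ≈ 0.63925 half-lives.
t = n × t½ = 0.63925 × 15 ≈ 9.5888 hours.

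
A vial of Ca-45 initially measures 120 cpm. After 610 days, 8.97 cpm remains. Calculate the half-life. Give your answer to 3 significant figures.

163 days

A/A₀ = 8.97/120 ≈ 0.07475.
n = log₂(13.378) ≈ 3.7418 half-lives elapsed in 610 days.
t½ = 610/3.7418 ≈ 163.02 days.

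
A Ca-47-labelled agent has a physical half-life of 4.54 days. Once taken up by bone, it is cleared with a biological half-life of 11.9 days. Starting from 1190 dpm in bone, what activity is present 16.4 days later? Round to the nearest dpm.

1/t_eff = 1/t_phys + 1/t_biol = 1/4.54 + 1/11.9 = 0.3043 per day.
t_eff = 4.54 × 11.9 / (4.54 + 11.9) ≈ 3.2863 days.
Remaining = 1190 × (1/2)^(16.4/3.2863) = 1190 × (1/2)^4.9905 ≈ 37.434 dpm.

37 dpm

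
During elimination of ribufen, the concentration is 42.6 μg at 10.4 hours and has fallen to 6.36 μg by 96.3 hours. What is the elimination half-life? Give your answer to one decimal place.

31.3 hours

Over Δt = 96.3 − 10.4 = 85.9 hours, the level fell by a factor of 42.6/6.36 ≈ 6.6981.
n = log₂(6.6981) ≈ 2.7438 half-lives, so t½ = 85.9/2.7438 ≈ 31.307 hours.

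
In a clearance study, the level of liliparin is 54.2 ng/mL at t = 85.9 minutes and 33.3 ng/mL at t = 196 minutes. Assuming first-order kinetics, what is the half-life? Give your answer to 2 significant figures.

Over Δt = 196 − 85.9 = 110.1 minutes, the level fell by a factor of 54.2/33.3 ≈ 1.6276.
n = log₂(1.6276) ≈ 0.70277 half-lives, so t½ = 110.1/0.70277 ≈ 156.67 minutes.

160 minutes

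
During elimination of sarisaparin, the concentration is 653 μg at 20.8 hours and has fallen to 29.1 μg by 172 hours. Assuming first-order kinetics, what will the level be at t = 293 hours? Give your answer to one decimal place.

2.4 μg

Over Δt = 172 − 20.8 = 151.2 hours, the level fell by a factor of 653/29.1 ≈ 22.44.
n = log₂(22.44) ≈ 4.488 half-lives, so t½ = 151.2/4.488 ≈ 33.69 hours.
From t = 172 to t = 293: 29.1 × (1/2)^((293−172)/33.69) ≈ 2.4139 μg.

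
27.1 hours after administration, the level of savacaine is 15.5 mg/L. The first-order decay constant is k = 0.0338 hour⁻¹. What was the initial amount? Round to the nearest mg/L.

39 mg/L

t½ = ln 2 / k = 0.69315 / 0.0338 ≈ 20.507 hours.
Number of half-lives elapsed: n = 27.1/20.507 ≈ 1.3215.
A₀ = A × 2^n = 15.5 × 2^1.3215 = 15.5 × 2.4992 ≈ 38.738 mg/L.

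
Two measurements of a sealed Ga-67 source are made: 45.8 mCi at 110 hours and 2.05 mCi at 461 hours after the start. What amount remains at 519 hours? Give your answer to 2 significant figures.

Over Δt = 461 − 110 = 351 hours, the level fell by a factor of 45.8/2.05 ≈ 22.341.
n = log₂(22.341) ≈ 4.4817 half-lives, so t½ = 351/4.4817 ≈ 78.319 hours.
From t = 461 to t = 519: 2.05 × (1/2)^((519−461)/78.319) ≈ 1.2269 mCi.

1.2 mCi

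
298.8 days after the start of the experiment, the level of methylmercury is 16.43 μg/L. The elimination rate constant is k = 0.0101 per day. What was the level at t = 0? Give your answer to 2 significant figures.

340 μg/L

t½ = ln 2 / k = 0.69315 / 0.0101 ≈ 68.628 days.
Number of half-lives elapsed: n = 298.8/68.628 ≈ 4.3539.
A₀ = A × 2^n = 16.43 × 2^4.3539 = 16.43 × 20.448 ≈ 335.96 μg/L.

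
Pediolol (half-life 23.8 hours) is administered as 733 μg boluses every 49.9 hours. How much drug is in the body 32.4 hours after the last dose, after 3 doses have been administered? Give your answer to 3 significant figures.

The 3 doses were given 132.2, 82.3, 32.4 hours ago.
Total = 733·(1/2)^(132.2/23.8) + 733·(1/2)^(82.3/23.8) + 733·(1/2)^(32.4/23.8)
      = 15.595 + 66.703 + 285.3 ≈ 367.6 μg.

368 μg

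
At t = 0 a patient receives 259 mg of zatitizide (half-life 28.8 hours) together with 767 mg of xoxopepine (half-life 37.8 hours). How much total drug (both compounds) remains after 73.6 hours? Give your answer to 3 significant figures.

zatitizide: 259 × (1/2)^(73.6/28.8) = 259 × (1/2)^2.5556 ≈ 44.056 mg.
xoxopepine: 767 × (1/2)^(73.6/37.8) = 767 × (1/2)^1.9471 ≈ 198.91 mg.
Total = 44.056 + 198.91 ≈ 242.97 mg.

243 mg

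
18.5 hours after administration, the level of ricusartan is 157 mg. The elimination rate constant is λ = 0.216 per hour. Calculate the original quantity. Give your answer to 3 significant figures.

t½ = ln 2 / λ = 0.69315 / 0.216 ≈ 3.209 hours.
Number of half-lives elapsed: n = 18.5/3.209 ≈ 5.765.
A₀ = A × 2^n = 157 × 2^5.765 = 157 × 54.38 ≈ 8537.7 mg.

8540 mg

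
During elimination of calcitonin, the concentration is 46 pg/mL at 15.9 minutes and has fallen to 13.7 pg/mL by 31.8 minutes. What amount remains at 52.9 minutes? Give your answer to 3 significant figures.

Over Δt = 31.8 − 15.9 = 15.9 minutes, the level fell by a factor of 46/13.7 ≈ 3.3577.
n = log₂(3.3577) ≈ 1.7475 half-lives, so t½ = 15.9/1.7475 ≈ 9.0989 minutes.
From t = 31.8 to t = 52.9: 13.7 × (1/2)^((52.9−31.8)/9.0989) ≈ 2.7457 pg/mL.

2.75 pg/mL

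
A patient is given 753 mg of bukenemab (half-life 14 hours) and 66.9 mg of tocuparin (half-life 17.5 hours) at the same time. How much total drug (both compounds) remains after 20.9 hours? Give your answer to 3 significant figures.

297 mg

bukenemab: 753 × (1/2)^(20.9/14) = 753 × (1/2)^1.4929 ≈ 267.55 mg.
tocuparin: 66.9 × (1/2)^(20.9/17.5) = 66.9 × (1/2)^1.1943 ≈ 29.235 mg.
Total = 267.55 + 29.235 ≈ 296.78 mg.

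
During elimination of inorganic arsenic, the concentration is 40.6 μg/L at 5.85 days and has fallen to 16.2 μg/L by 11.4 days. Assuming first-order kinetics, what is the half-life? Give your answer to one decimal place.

Over Δt = 11.4 − 5.85 = 5.55 days, the level fell by a factor of 40.6/16.2 ≈ 2.5062.
n = log₂(2.5062) ≈ 1.3255 half-lives, so t½ = 5.55/1.3255 ≈ 4.1871 days.

4.2 days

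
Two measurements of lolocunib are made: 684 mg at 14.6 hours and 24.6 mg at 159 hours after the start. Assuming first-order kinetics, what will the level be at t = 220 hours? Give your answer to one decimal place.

Over Δt = 159 − 14.6 = 144.4 hours, the level fell by a factor of 684/24.6 ≈ 27.805.
n = log₂(27.805) ≈ 4.7973 half-lives, so t½ = 144.4/4.7973 ≈ 30.1 hours.
From t = 159 to t = 220: 24.6 × (1/2)^((220−159)/30.1) ≈ 6.0379 mg.

6.0 mg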